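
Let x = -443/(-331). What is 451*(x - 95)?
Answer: -13981902/331 ≈ -42241.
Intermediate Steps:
x = 443/331 (x = -443*(-1/331) = 443/331 ≈ 1.3384)
451*(x - 95) = 451*(443/331 - 95) = 451*(-31002/331) = -13981902/331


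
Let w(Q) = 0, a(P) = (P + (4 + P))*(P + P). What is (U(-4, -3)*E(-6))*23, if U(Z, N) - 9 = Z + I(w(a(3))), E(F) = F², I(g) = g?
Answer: 4140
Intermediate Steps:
a(P) = 2*P*(4 + 2*P) (a(P) = (4 + 2*P)*(2*P) = 2*P*(4 + 2*P))
U(Z, N) = 9 + Z (U(Z, N) = 9 + (Z + 0) = 9 + Z)
(U(-4, -3)*E(-6))*23 = ((9 - 4)*(-6)²)*23 = (5*36)*23 = 180*23 = 4140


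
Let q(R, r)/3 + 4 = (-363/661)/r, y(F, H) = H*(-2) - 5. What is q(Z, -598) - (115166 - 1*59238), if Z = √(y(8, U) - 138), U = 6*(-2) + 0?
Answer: -22111850231/395278 ≈ -55940.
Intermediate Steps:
U = -12 (U = -12 + 0 = -12)
y(F, H) = -5 - 2*H (y(F, H) = -2*H - 5 = -5 - 2*H)
Z = I*√119 (Z = √((-5 - 2*(-12)) - 138) = √((-5 + 24) - 138) = √(19 - 138) = √(-119) = I*√119 ≈ 10.909*I)
q(R, r) = -12 - 1089/(661*r) (q(R, r) = -12 + 3*((-363/661)/r) = -12 + 3*((-363*1/661)/r) = -12 + 3*(-363/(661*r)) = -12 - 1089/(661*r))
q(Z, -598) - (115166 - 1*59238) = (-12 - 1089/661/(-598)) - (115166 - 1*59238) = (-12 - 1089/661*(-1/598)) - (115166 - 59238) = (-12 + 1089/395278) - 1*55928 = -4742247/395278 - 55928 = -22111850231/395278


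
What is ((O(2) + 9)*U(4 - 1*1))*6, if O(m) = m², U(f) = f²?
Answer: 702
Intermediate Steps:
((O(2) + 9)*U(4 - 1*1))*6 = ((2² + 9)*(4 - 1*1)²)*6 = ((4 + 9)*(4 - 1)²)*6 = (13*3²)*6 = (13*9)*6 = 117*6 = 702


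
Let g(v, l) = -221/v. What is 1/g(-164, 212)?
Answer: 164/221 ≈ 0.74208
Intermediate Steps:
1/g(-164, 212) = 1/(-221/(-164)) = 1/(-221*(-1/164)) = 1/(221/164) = 164/221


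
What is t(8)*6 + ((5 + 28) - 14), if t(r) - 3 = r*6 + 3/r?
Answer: 1309/4 ≈ 327.25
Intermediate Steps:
t(r) = 3 + 3/r + 6*r (t(r) = 3 + (r*6 + 3/r) = 3 + (6*r + 3/r) = 3 + (3/r + 6*r) = 3 + 3/r + 6*r)
t(8)*6 + ((5 + 28) - 14) = (3 + 3/8 + 6*8)*6 + ((5 + 28) - 14) = (3 + 3*(⅛) + 48)*6 + (33 - 14) = (3 + 3/8 + 48)*6 + 19 = (411/8)*6 + 19 = 1233/4 + 19 = 1309/4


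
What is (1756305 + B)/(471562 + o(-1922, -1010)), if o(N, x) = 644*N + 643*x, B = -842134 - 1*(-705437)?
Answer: -404902/353909 ≈ -1.1441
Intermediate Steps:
B = -136697 (B = -842134 + 705437 = -136697)
o(N, x) = 643*x + 644*N
(1756305 + B)/(471562 + o(-1922, -1010)) = (1756305 - 136697)/(471562 + (643*(-1010) + 644*(-1922))) = 1619608/(471562 + (-649430 - 1237768)) = 1619608/(471562 - 1887198) = 1619608/(-1415636) = 1619608*(-1/1415636) = -404902/353909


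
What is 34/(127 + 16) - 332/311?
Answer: -36902/44473 ≈ -0.82976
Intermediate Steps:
34/(127 + 16) - 332/311 = 34/143 - 332*1/311 = 34*(1/143) - 332/311 = 34/143 - 332/311 = -36902/44473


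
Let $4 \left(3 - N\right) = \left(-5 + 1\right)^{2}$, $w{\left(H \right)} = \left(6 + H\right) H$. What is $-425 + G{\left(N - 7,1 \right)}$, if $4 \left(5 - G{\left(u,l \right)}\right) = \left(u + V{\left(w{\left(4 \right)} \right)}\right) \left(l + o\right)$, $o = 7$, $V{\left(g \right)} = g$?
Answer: $-484$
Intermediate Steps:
$w{\left(H \right)} = H \left(6 + H\right)$
$N = -1$ ($N = 3 - \frac{\left(-5 + 1\right)^{2}}{4} = 3 - \frac{\left(-4\right)^{2}}{4} = 3 - 4 = -1$)
$G{\left(u,l \right)} = 5 - \frac{\left(7 + l\right) \left(40 + u\right)}{4}$ ($G{\left(u,l \right)} = 5 - \frac{\left(u + 4 \left(6 + 4\right)\right) \left(l + 7\right)}{4} = 5 - \frac{\left(u + 4 \cdot 10\right) \left(7 + l\right)}{4} = 5 - \frac{\left(u + 40\right) \left(7 + l\right)}{4} = 5 - \frac{\left(40 + u\right) \left(7 + l\right)}{4} = 5 - \frac{\left(7 + l\right) \left(40 + u\right)}{4}$)
$-425 + G{\left(N - 7,1 \right)} = -425 - \left(75 + 2 \left(-1 - 7\right)\right) = -425 - \left(61 - 2\right) = -425 + \left(-65 - 10 + 14 + 2\right) = -425 - 59 = -484$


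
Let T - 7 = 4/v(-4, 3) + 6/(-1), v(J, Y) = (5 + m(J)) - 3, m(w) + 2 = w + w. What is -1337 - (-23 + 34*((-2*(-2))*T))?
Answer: -1382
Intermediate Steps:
m(w) = -2 + 2*w (m(w) = -2 + (w + w) = -2 + 2*w)
v(J, Y) = 2*J (v(J, Y) = (5 + (-2 + 2*J)) - 3 = (3 + 2*J) - 3 = 2*J)
T = ½ (T = 7 + (4/((2*(-4))) + 6/(-1)) = 7 + (4/(-8) + 6*(-1)) = 7 + (4*(-⅛) - 6) = 7 + (-½ - 6) = 7 - 13/2 = ½ ≈ 0.50000)
-1337 - (-23 + 34*((-2*(-2))*T)) = -1337 - (-23 + 34*(-2*(-2)*(½))) = -1337 - (-23 + 34*(4*(½))) = -1337 - (-23 + 34*2) = -1337 - (-23 + 68) = -1337 - 1*45 = -1337 - 45 = -1382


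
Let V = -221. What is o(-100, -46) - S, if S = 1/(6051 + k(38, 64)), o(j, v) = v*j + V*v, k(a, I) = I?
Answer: 90294089/6115 ≈ 14766.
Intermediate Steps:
o(j, v) = -221*v + j*v (o(j, v) = v*j - 221*v = j*v - 221*v = -221*v + j*v)
S = 1/6115 (S = 1/(6051 + 64) = 1/6115 ≈ 0.00016353)
o(-100, -46) - S = -46*(-221 - 100) - 1*1/6115 = -46*(-321) - 1/6115 = 14766 - 1/6115 = 90294089/6115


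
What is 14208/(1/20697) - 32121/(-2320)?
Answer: 682226136441/2320 ≈ 2.9406e+8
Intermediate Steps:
14208/(1/20697) - 32121/(-2320) = 14208/(1/20697) - 32121*(-1/2320) = 14208*20697 + 32121/2320 = 294062976 + 32121/2320 = 682226136441/2320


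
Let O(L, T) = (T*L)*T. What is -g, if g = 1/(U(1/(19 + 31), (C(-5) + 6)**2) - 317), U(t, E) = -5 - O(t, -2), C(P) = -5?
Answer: 25/8052 ≈ 0.0031048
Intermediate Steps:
O(L, T) = L*T**2 (O(L, T) = (L*T)*T = L*T**2)
U(t, E) = -5 - 4*t (U(t, E) = -5 - t*(-2)**2 = -5 - t*4 = -5 - 4*t)
g = -25/8052 (g = 1/((-5 - 4/(19 + 31)) - 317) = 1/((-5 - 4/50) - 317) = 1/((-5 - 4*1/50) - 317) = 1/((-5 - 2/25) - 317) = 1/(-127/25 - 317) = 1/(-8052/25) = -25/8052 ≈ -0.0031048)
-g = -1*(-25/8052) = 25/8052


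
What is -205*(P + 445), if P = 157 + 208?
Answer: -166050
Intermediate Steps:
P = 365
-205*(P + 445) = -205*(365 + 445) = -205*810 = -166050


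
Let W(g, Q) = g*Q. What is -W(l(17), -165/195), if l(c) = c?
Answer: 187/13 ≈ 14.385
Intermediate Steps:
W(g, Q) = Q*g
-W(l(17), -165/195) = -(-165/195)*17 = -(-165*1/195)*17 = -(-11)*17/13 = -1*(-187/13) = 187/13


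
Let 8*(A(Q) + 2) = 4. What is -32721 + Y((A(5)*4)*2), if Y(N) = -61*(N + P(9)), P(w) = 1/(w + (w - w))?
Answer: -287962/9 ≈ -31996.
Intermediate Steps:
A(Q) = -3/2 (A(Q) = -2 + (⅛)*4 = -2 + ½ = -3/2)
P(w) = 1/w (P(w) = 1/(w + 0) = 1/w)
Y(N) = -61/9 - 61*N (Y(N) = -61*(N + 1/9) = -61*(N + ⅑) = -61*(⅑ + N) = -61/9 - 61*N)
-32721 + Y((A(5)*4)*2) = -32721 + (-61/9 - 61*(-3/2*4)*2) = -32721 + (-61/9 - (-366)*2) = -32721 + (-61/9 - 61*(-12)) = -32721 + (-61/9 + 732) = -32721 + 6527/9 = -287962/9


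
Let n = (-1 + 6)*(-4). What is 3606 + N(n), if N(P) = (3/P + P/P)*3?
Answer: 72171/20 ≈ 3608.6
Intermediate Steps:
n = -20 (n = 5*(-4) = -20)
N(P) = 3 + 9/P (N(P) = (3/P + 1)*3 = (1 + 3/P)*3 = 3 + 9/P)
3606 + N(n) = 3606 + (3 + 9/(-20)) = 3606 + (3 + 9*(-1/20)) = 3606 + (3 - 9/20) = 3606 + 51/20 = 72171/20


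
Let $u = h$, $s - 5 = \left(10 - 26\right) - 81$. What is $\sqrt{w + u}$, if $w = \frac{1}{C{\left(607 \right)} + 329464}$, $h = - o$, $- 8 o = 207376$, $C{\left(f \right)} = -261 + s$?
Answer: $\frac{\sqrt{2807716812750073}}{329111} \approx 161.0$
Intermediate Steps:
$s = -92$ ($s = 5 + \left(\left(10 - 26\right) - 81\right) = 5 - 97 = -92$)
$C{\left(f \right)} = -353$ ($C{\left(f \right)} = -261 - 92 = -353$)
$o = -25922$ ($o = \left(- \frac{1}{8}\right) 207376 = -25922$)
$h = 25922$ ($h = \left(-1\right) \left(-25922\right) = 25922$)
$w = \frac{1}{329111}$ ($w = \frac{1}{-353 + 329464} = \frac{1}{329111} \approx 3.0385 \cdot 10^{-6}$)
$u = 25922$
$\sqrt{w + u} = \sqrt{\frac{1}{329111} + 25922} = \sqrt{\frac{8531215343}{329111}} = \frac{\sqrt{2807716812750073}}{329111}$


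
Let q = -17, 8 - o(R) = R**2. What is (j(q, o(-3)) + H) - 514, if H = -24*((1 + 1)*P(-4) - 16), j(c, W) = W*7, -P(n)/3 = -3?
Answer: -569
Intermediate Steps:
P(n) = 9 (P(n) = -3*(-3) = 9)
o(R) = 8 - R**2
j(c, W) = 7*W
H = -48 (H = -24*((1 + 1)*9 - 16) = -24*(2*9 - 16) = -24*(18 - 16) = -24*2 = -48)
(j(q, o(-3)) + H) - 514 = (7*(8 - 1*(-3)**2) - 48) - 514 = (7*(8 - 1*9) - 48) - 514 = (7*(8 - 9) - 48) - 514 = (7*(-1) - 48) - 514 = (-7 - 48) - 514 = -55 - 514 = -569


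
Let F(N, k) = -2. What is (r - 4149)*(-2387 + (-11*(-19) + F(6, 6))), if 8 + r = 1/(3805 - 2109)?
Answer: 3842397695/424 ≈ 9.0623e+6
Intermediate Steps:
r = -13567/1696 (r = -8 + 1/(3805 - 2109) = -8 + 1/1696 = -13567/1696 ≈ -7.9994)
(r - 4149)*(-2387 + (-11*(-19) + F(6, 6))) = (-13567/1696 - 4149)*(-2387 + (-11*(-19) - 2)) = -7050271*(-2387 + (209 - 2))/1696 = -7050271*(-2387 + 207)/1696 = -7050271/1696*(-2180) = 3842397695/424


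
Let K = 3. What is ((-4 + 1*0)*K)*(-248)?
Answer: 2976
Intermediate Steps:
((-4 + 1*0)*K)*(-248) = ((-4 + 1*0)*3)*(-248) = ((-4 + 0)*3)*(-248) = -4*3*(-248) = -12*(-248) = 2976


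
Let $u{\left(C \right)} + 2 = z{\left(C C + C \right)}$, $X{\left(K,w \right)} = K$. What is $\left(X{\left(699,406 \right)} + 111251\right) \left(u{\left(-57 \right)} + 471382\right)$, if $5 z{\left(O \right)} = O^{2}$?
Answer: $280899655960$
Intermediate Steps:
$z{\left(O \right)} = \frac{O^{2}}{5}$
$u{\left(C \right)} = -2 + \frac{\left(C + C^{2}\right)^{2}}{5}$ ($u{\left(C \right)} = -2 + \frac{\left(C C + C\right)^{2}}{5} = -2 + \frac{\left(C^{2} + C\right)^{2}}{5} = -2 + \frac{\left(C + C^{2}\right)^{2}}{5}$)
$\left(X{\left(699,406 \right)} + 111251\right) \left(u{\left(-57 \right)} + 471382\right) = \left(699 + 111251\right) \left(\left(-2 + \frac{\left(-57\right)^{2} \left(1 - 57\right)^{2}}{5}\right) + 471382\right) = 111950 \left(\left(-2 + \frac{1}{5} \cdot 3249 \left(-56\right)^{2}\right) + 471382\right) = 111950 \left(\left(-2 + \frac{1}{5} \cdot 3249 \cdot 3136\right) + 471382\right) = 111950 \left(\left(-2 + \frac{10188864}{5}\right) + 471382\right) = 111950 \left(\frac{10188854}{5} + 471382\right) = 111950 \cdot \frac{12545764}{5} = 280899655960$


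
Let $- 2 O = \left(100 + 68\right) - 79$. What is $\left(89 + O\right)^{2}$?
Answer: $\frac{7921}{4} \approx 1980.3$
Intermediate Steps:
$O = - \frac{89}{2}$ ($O = - \frac{\left(100 + 68\right) - 79}{2} = - \frac{168 - 79}{2} = \left(- \frac{1}{2}\right) 89 = - \frac{89}{2} \approx -44.5$)
$\left(89 + O\right)^{2} = \left(89 - \frac{89}{2}\right)^{2} = \left(\frac{89}{2}\right)^{2} = \frac{7921}{4}$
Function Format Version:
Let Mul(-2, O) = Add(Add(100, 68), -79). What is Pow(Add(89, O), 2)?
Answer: Rational(7921, 4) ≈ 1980.3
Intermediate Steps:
O = Rational(-89, 2) (O = Mul(Rational(-1, 2), Add(Add(100, 68), -79)) = Mul(Rational(-1, 2), Add(168, -79)) = Mul(Rational(-1, 2), 89) = Rational(-89, 2) ≈ -44.500)
Pow(Add(89, O), 2) = Pow(Add(89, Rational(-89, 2)), 2) = Pow(Rational(89, 2), 2) = Rational(7921, 4)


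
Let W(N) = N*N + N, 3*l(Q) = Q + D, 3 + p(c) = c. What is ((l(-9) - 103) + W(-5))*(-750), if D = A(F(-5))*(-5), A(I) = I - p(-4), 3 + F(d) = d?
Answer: 63250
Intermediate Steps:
p(c) = -3 + c
F(d) = -3 + d
A(I) = 7 + I (A(I) = I - (-3 - 4) = I - 1*(-7) = I + 7 = 7 + I)
D = 5 (D = (7 + (-3 - 5))*(-5) = (7 - 8)*(-5) = -1*(-5) = 5)
l(Q) = 5/3 + Q/3 (l(Q) = (Q + 5)/3 = (5 + Q)/3 = 5/3 + Q/3)
W(N) = N + N**2 (W(N) = N**2 + N = N + N**2)
((l(-9) - 103) + W(-5))*(-750) = (((5/3 + (1/3)*(-9)) - 103) - 5*(1 - 5))*(-750) = (((5/3 - 3) - 103) - 5*(-4))*(-750) = ((-4/3 - 103) + 20)*(-750) = (-313/3 + 20)*(-750) = -253/3*(-750) = 63250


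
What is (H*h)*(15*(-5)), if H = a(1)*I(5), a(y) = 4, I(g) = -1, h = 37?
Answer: 11100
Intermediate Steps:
H = -4 (H = 4*(-1) = -4)
(H*h)*(15*(-5)) = (-4*37)*(15*(-5)) = -148*(-75) = 11100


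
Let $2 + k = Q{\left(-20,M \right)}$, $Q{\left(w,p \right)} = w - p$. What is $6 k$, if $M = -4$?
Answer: $-108$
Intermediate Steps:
$k = -18$ ($k = -2 - 16 = -18$)
$6 k = 6 \left(-18\right) = -108$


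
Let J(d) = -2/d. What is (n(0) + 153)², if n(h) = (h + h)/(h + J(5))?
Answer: 23409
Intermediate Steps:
n(h) = 2*h/(-⅖ + h) (n(h) = (h + h)/(h - 2/5) = (2*h)/(h - 2*⅕) = (2*h)/(h - ⅖) = (2*h)/(-⅖ + h) = 2*h/(-⅖ + h))
(n(0) + 153)² = (10*0/(-2 + 5*0) + 153)² = (10*0/(-2 + 0) + 153)² = (10*0/(-2) + 153)² = (10*0*(-½) + 153)² = (0 + 153)² = 153² = 23409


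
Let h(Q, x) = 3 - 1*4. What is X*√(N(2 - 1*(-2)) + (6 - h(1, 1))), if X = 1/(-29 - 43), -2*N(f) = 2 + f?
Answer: -1/36 ≈ -0.027778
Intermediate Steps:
h(Q, x) = -1 (h(Q, x) = 3 - 4 = -1)
N(f) = -1 - f/2 (N(f) = -(2 + f)/2 = -1 - f/2)
X = -1/72 (X = 1/(-72) = -1/72 ≈ -0.013889)
X*√(N(2 - 1*(-2)) + (6 - h(1, 1))) = -√((-1 - (2 - 1*(-2))/2) + (6 - 1*(-1)))/72 = -√((-1 - (2 + 2)/2) + (6 + 1))/72 = -√((-1 - ½*4) + 7)/72 = -√((-1 - 2) + 7)/72 = -√(-3 + 7)/72 = -√4/72 = -1/72*2 = -1/36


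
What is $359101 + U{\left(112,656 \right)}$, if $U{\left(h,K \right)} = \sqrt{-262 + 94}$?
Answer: $359101 + 2 i \sqrt{42} \approx 3.591 \cdot 10^{5} + 12.961 i$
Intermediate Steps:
$U{\left(h,K \right)} = 2 i \sqrt{42}$ ($U{\left(h,K \right)} = \sqrt{-168} = 2 i \sqrt{42}$)
$359101 + U{\left(112,656 \right)} = 359101 + 2 i \sqrt{42}$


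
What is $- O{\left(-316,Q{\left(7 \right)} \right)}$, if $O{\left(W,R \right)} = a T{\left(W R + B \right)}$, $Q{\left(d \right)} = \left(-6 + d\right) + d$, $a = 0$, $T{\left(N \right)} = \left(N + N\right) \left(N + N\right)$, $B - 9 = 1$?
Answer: $0$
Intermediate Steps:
$B = 10$ ($B = 9 + 1 = 10$)
$T{\left(N \right)} = 4 N^{2}$ ($T{\left(N \right)} = 2 N 2 N = 4 N^{2}$)
$Q{\left(d \right)} = -6 + 2 d$
$O{\left(W,R \right)} = 0$ ($O{\left(W,R \right)} = 0 \cdot 4 \left(W R + 10\right)^{2} = 0 \cdot 4 \left(R W + 10\right)^{2} = 0 \cdot 4 \left(10 + R W\right)^{2} = 0$)
$- O{\left(-316,Q{\left(7 \right)} \right)} = \left(-1\right) 0 = 0$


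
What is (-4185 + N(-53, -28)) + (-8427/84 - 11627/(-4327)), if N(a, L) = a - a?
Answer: -518866847/121156 ≈ -4282.6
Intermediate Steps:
N(a, L) = 0
(-4185 + N(-53, -28)) + (-8427/84 - 11627/(-4327)) = (-4185 + 0) + (-8427/84 - 11627/(-4327)) = -4185 + (-8427*1/84 - 11627*(-1/4327)) = -4185 + (-2809/28 + 11627/4327) = -4185 - 11828987/121156 = -518866847/121156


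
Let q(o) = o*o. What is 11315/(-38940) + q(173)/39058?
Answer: 1226261/2577828 ≈ 0.47570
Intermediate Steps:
q(o) = o²
11315/(-38940) + q(173)/39058 = 11315/(-38940) + 173²/39058 = 11315*(-1/38940) + 29929*(1/39058) = -2263/7788 + 29929/39058 = 1226261/2577828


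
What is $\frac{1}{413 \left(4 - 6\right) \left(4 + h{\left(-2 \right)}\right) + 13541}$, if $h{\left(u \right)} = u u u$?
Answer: $\frac{1}{16845} \approx 5.9365 \cdot 10^{-5}$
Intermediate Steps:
$h{\left(u \right)} = u^{3}$ ($h{\left(u \right)} = u^{2} u = u^{3}$)
$\frac{1}{413 \left(4 - 6\right) \left(4 + h{\left(-2 \right)}\right) + 13541} = \frac{1}{413 \left(4 - 6\right) \left(4 + \left(-2\right)^{3}\right) + 13541} = \frac{1}{413 \left(4 - 6\right) \left(4 - 8\right) + 13541} = \frac{1}{413 \left(\left(-2\right) \left(-4\right)\right) + 13541} = \frac{1}{413 \cdot 8 + 13541} = \frac{1}{3304 + 13541} = \frac{1}{16845}$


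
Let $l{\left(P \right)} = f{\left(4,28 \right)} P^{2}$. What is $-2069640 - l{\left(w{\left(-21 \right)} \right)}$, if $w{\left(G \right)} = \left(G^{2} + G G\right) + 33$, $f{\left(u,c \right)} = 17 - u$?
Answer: $-12953565$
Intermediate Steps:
$w{\left(G \right)} = 33 + 2 G^{2}$ ($w{\left(G \right)} = \left(G^{2} + G^{2}\right) + 33 = 2 G^{2} + 33 = 33 + 2 G^{2}$)
$l{\left(P \right)} = 13 P^{2}$ ($l{\left(P \right)} = \left(17 - 4\right) P^{2} = 13 P^{2}$)
$-2069640 - l{\left(w{\left(-21 \right)} \right)} = -2069640 - 13 \left(33 + 2 \left(-21\right)^{2}\right)^{2} = -2069640 - 13 \left(33 + 2 \cdot 441\right)^{2} = -2069640 - 13 \left(33 + 882\right)^{2} = -2069640 - 13 \cdot 915^{2} = -2069640 - 13 \cdot 837225 = -2069640 - 10883925 = -12953565$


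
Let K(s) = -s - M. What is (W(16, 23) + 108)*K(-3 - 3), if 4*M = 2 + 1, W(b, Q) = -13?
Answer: 1995/4 ≈ 498.75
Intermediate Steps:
M = ¾ (M = (2 + 1)/4 = (¼)*3 = ¾ ≈ 0.75000)
K(s) = -¾ - s (K(s) = -s - 1*¾ = -s - ¾ = -¾ - s)
(W(16, 23) + 108)*K(-3 - 3) = (-13 + 108)*(-¾ - (-3 - 3)) = 95*(-¾ - 1*(-6)) = 95*(-¾ + 6) = 95*(21/4) = 1995/4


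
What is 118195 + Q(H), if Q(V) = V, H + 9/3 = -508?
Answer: 117684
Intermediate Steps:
H = -511 (H = -3 - 508 = -511)
118195 + Q(H) = 118195 - 511 = 117684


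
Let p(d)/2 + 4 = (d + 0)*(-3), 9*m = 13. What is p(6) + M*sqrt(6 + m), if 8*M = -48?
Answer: -44 - 2*sqrt(67) ≈ -60.371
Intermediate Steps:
m = 13/9 (m = (1/9)*13 = 13/9 ≈ 1.4444)
M = -6 (M = (1/8)*(-48) = -6)
p(d) = -8 - 6*d (p(d) = -8 + 2*((d + 0)*(-3)) = -8 + 2*(d*(-3)) = -8 + 2*(-3*d) = -8 - 6*d)
p(6) + M*sqrt(6 + m) = (-8 - 6*6) - 6*sqrt(6 + 13/9) = (-8 - 36) - 2*sqrt(67) = -44 - 2*sqrt(67)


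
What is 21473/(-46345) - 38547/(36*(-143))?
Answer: 14324083/2039180 ≈ 7.0244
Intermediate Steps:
21473/(-46345) - 38547/(36*(-143)) = 21473*(-1/46345) - 38547/(-5148) = -21473/46345 - 38547*(-1/5148) = -21473/46345 + 4283/572 = 14324083/2039180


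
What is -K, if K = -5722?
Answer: 5722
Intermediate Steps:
-K = -1*(-5722) = 5722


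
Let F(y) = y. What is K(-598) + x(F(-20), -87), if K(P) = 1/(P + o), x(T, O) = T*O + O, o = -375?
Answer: 1608368/973 ≈ 1653.0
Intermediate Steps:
x(T, O) = O + O*T (x(T, O) = O*T + O = O + O*T)
K(P) = 1/(-375 + P) (K(P) = 1/(P - 375) = 1/(-375 + P))
K(-598) + x(F(-20), -87) = 1/(-375 - 598) - 87*(1 - 20) = 1/(-973) - 87*(-19) = -1/973 + 1653 = 1608368/973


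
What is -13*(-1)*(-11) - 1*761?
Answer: -904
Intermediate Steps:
-13*(-1)*(-11) - 1*761 = 13*(-11) - 761 = -143 - 761 = -904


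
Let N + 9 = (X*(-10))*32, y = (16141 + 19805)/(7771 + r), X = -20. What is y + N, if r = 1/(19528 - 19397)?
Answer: 1085126618/169667 ≈ 6395.6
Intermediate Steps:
r = 1/131 ≈ 0.0076336
y = 784821/169667 (y = (16141 + 19805)/(7771 + 1/131) = 35946/(1018002/131) = 35946*(131/1018002) = 784821/169667 ≈ 4.6257)
N = 6391 (N = -9 - 20*(-10)*32 = -9 + 200*32 = -9 + 6400 = 6391)
y + N = 784821/169667 + 6391 = 1085126618/169667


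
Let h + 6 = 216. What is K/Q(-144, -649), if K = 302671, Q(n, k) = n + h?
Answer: 302671/66 ≈ 4585.9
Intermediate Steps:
h = 210 (h = -6 + 216 = 210)
Q(n, k) = 210 + n (Q(n, k) = n + 210 = 210 + n)
K/Q(-144, -649) = 302671/(210 - 144) = 302671/66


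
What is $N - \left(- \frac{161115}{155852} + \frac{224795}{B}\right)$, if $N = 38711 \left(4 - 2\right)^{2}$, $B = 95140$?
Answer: $\frac{57399246292077}{370693982} \approx 1.5484 \cdot 10^{5}$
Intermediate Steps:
$N = 154844$ ($N = 38711 \cdot 2^{2} = 38711 \cdot 4 = 154844$)
$N - \left(- \frac{161115}{155852} + \frac{224795}{B}\right) = 154844 - \left(- \frac{161115}{155852} + \frac{224795}{95140}\right) = 154844 - \left(\left(-161115\right) \frac{1}{155852} + 224795 \cdot \frac{1}{95140}\right) = 154844 - \left(- \frac{161115}{155852} + \frac{44959}{19028}\right) = 154844 - \frac{492656731}{370693982} = \frac{57399246292077}{370693982}$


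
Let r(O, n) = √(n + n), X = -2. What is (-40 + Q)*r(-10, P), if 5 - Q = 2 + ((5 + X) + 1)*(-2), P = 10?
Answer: -58*√5 ≈ -129.69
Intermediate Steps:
Q = 11 (Q = 5 - (2 + ((5 - 2) + 1)*(-2)) = 5 - (2 + (3 + 1)*(-2)) = 5 - (2 + 4*(-2)) = 5 - (2 - 8) = 5 - 1*(-6) = 5 + 6 = 11)
r(O, n) = √2*√n (r(O, n) = √(2*n) = √2*√n)
(-40 + Q)*r(-10, P) = (-40 + 11)*(√2*√10) = -58*√5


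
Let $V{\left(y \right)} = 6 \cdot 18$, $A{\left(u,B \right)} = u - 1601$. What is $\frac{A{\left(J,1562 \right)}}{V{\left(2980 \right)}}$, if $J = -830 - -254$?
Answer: $- \frac{2177}{108} \approx -20.157$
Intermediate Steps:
$J = -576$ ($J = -830 + 254 = -576$)
$A{\left(u,B \right)} = -1601 + u$
$V{\left(y \right)} = 108$
$\frac{A{\left(J,1562 \right)}}{V{\left(2980 \right)}} = \frac{-1601 - 576}{108} = \left(-2177\right) \frac{1}{108} = - \frac{2177}{108}$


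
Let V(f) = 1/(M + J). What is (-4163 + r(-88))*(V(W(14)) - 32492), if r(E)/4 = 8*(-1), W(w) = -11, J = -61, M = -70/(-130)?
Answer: 107134951375/786 ≈ 1.3630e+8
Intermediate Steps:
M = 7/13 (M = -70*(-1/130) = 7/13 ≈ 0.53846)
r(E) = -32 (r(E) = 4*(8*(-1)) = 4*(-8) = -32)
V(f) = -13/786 (V(f) = 1/(7/13 - 61) = 1/(-786/13) = -13/786)
(-4163 + r(-88))*(V(W(14)) - 32492) = (-4163 - 32)*(-13/786 - 32492) = -4195*(-25538725/786) = 107134951375/786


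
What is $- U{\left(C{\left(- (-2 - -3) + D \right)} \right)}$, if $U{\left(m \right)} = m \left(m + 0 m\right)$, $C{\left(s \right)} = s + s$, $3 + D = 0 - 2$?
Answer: $-144$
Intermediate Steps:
$D = -5$ ($D = -3 + \left(0 - 2\right) = -3 - 2 = -5$)
$C{\left(s \right)} = 2 s$
$U{\left(m \right)} = m^{2}$ ($U{\left(m \right)} = m \left(m + 0\right) = m m = m^{2}$)
$- U{\left(C{\left(- (-2 - -3) + D \right)} \right)} = - \left(2 \left(- (-2 - -3) - 5\right)\right)^{2} = - \left(2 \left(- (-2 + 3) - 5\right)\right)^{2} = - \left(2 \left(\left(-1\right) 1 - 5\right)\right)^{2} = - \left(2 \left(-1 - 5\right)\right)^{2} = - \left(2 \left(-6\right)\right)^{2} = - \left(-12\right)^{2} = \left(-1\right) 144 = -144$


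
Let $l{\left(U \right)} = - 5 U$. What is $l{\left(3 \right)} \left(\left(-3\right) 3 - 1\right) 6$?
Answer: $900$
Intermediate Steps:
$l{\left(3 \right)} \left(\left(-3\right) 3 - 1\right) 6 = \left(-5\right) 3 \left(\left(-3\right) 3 - 1\right) 6 = - 15 \left(-9 - 1\right) 6 = \left(-15\right) \left(-10\right) 6 = 150 \cdot 6 = 900$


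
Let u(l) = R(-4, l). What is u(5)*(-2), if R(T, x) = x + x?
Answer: -20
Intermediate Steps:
R(T, x) = 2*x
u(l) = 2*l
u(5)*(-2) = (2*5)*(-2) = 10*(-2) = -20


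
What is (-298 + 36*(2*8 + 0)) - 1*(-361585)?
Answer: 361863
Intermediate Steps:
(-298 + 36*(2*8 + 0)) - 1*(-361585) = (-298 + 36*(16 + 0)) + 361585 = (-298 + 36*16) + 361585 = (-298 + 576) + 361585 = 278 + 361585 = 361863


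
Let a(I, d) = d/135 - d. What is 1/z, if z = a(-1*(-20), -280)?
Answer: 27/7504 ≈ 0.0035981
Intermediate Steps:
a(I, d) = -134*d/135 (a(I, d) = d*(1/135) - d = d/135 - d = -134*d/135)
z = 7504/27 (z = -134/135*(-280) = 7504/27 ≈ 277.93)
1/z = 1/(7504/27) = 27/7504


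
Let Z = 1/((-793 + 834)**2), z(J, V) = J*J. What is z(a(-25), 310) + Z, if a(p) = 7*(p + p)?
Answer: 205922501/1681 ≈ 1.2250e+5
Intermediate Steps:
a(p) = 14*p (a(p) = 7*(2*p) = 14*p)
z(J, V) = J**2
Z = 1/1681 (Z = 1/(41**2) = 1/1681 ≈ 0.00059488)
z(a(-25), 310) + Z = (14*(-25))**2 + 1/1681 = (-350)**2 + 1/1681 = 122500 + 1/1681 = 205922501/1681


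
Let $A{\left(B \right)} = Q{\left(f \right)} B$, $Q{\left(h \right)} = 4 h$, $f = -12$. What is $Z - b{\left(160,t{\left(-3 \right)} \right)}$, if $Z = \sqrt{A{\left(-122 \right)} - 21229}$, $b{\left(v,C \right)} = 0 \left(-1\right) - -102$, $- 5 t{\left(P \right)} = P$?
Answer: $-102 + i \sqrt{15373} \approx -102.0 + 123.99 i$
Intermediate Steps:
$t{\left(P \right)} = - \frac{P}{5}$
$A{\left(B \right)} = - 48 B$ ($A{\left(B \right)} = 4 \left(-12\right) B = - 48 B$)
$b{\left(v,C \right)} = 102$ ($b{\left(v,C \right)} = 0 + 102 = 102$)
$Z = i \sqrt{15373}$ ($Z = \sqrt{\left(-48\right) \left(-122\right) - 21229} = \sqrt{5856 - 21229} = \sqrt{-15373} = i \sqrt{15373} \approx 123.99 i$)
$Z - b{\left(160,t{\left(-3 \right)} \right)} = i \sqrt{15373} - 102 = -102 + i \sqrt{15373}$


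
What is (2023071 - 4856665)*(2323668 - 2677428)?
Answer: 1002412213440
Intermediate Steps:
(2023071 - 4856665)*(2323668 - 2677428) = -2833594*(-353760) = 1002412213440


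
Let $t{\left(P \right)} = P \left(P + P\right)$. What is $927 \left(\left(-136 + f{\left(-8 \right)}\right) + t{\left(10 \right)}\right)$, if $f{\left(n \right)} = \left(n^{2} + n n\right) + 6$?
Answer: $183546$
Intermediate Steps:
$f{\left(n \right)} = 6 + 2 n^{2}$ ($f{\left(n \right)} = \left(n^{2} + n^{2}\right) + 6 = 2 n^{2} + 6 = 6 + 2 n^{2}$)
$t{\left(P \right)} = 2 P^{2}$ ($t{\left(P \right)} = P 2 P = 2 P^{2}$)
$927 \left(\left(-136 + f{\left(-8 \right)}\right) + t{\left(10 \right)}\right) = 927 \left(\left(-136 + \left(6 + 2 \left(-8\right)^{2}\right)\right) + 2 \cdot 10^{2}\right) = 927 \left(\left(-136 + \left(6 + 2 \cdot 64\right)\right) + 2 \cdot 100\right) = 927 \left(\left(-136 + \left(6 + 128\right)\right) + 200\right) = 927 \left(\left(-136 + 134\right) + 200\right) = 927 \left(-2 + 200\right) = 927 \cdot 198 = 183546$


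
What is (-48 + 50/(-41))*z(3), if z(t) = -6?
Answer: 12108/41 ≈ 295.32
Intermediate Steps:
(-48 + 50/(-41))*z(3) = (-48 + 50/(-41))*(-6) = (-48 + 50*(-1/41))*(-6) = (-48 - 50/41)*(-6) = -2018/41*(-6) = 12108/41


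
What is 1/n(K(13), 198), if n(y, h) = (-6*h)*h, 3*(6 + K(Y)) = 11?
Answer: -1/235224 ≈ -4.2513e-6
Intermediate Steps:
K(Y) = -7/3 (K(Y) = -6 + (⅓)*11 = -6 + 11/3 = -7/3)
n(y, h) = -6*h²
1/n(K(13), 198) = 1/(-6*198²) = 1/(-6*39204) = 1/(-235224) = -1/235224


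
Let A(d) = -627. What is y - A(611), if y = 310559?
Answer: 311186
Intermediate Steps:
y - A(611) = 310559 - 1*(-627) = 310559 + 627 = 311186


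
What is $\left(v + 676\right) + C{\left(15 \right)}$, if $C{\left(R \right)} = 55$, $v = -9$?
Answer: $722$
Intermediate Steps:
$\left(v + 676\right) + C{\left(15 \right)} = \left(-9 + 676\right) + 55 = 667 + 55 = 722$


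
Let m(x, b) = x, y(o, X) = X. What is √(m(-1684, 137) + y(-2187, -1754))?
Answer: 3*I*√382 ≈ 58.634*I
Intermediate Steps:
√(m(-1684, 137) + y(-2187, -1754)) = √(-1684 - 1754) = √(-3438) = 3*I*√382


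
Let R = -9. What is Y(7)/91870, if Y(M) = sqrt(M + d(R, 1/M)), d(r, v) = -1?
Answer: sqrt(6)/91870 ≈ 2.6663e-5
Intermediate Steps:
Y(M) = sqrt(-1 + M) (Y(M) = sqrt(M - 1) = sqrt(-1 + M))
Y(7)/91870 = sqrt(-1 + 7)/91870 = sqrt(6)*(1/91870) = sqrt(6)/91870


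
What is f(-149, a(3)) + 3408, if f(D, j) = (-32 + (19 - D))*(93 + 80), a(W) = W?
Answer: 26936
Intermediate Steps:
f(D, j) = -2249 - 173*D (f(D, j) = (-13 - D)*173 = -2249 - 173*D)
f(-149, a(3)) + 3408 = (-2249 - 173*(-149)) + 3408 = (-2249 + 25777) + 3408 = 23528 + 3408 = 26936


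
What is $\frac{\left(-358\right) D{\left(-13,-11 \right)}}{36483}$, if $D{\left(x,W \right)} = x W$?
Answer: $- \frac{51194}{36483} \approx -1.4032$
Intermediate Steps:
$D{\left(x,W \right)} = W x$
$\frac{\left(-358\right) D{\left(-13,-11 \right)}}{36483} = \frac{\left(-358\right) \left(\left(-11\right) \left(-13\right)\right)}{36483} = \left(-358\right) 143 \cdot \frac{1}{36483} = \left(-51194\right) \frac{1}{36483} = - \frac{51194}{36483}$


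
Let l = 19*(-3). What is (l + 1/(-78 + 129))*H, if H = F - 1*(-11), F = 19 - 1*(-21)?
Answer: -2906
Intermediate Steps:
l = -57
F = 40 (F = 19 + 21 = 40)
H = 51 (H = 40 - 1*(-11) = 40 + 11 = 51)
(l + 1/(-78 + 129))*H = (-57 + 1/(-78 + 129))*51 = (-57 + 1/51)*51 = -2906/51*51 = -2906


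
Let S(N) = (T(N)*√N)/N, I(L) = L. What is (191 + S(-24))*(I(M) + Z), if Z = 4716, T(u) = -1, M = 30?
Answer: 906486 + 791*I*√6/2 ≈ 9.0649e+5 + 968.77*I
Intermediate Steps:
S(N) = -1/√N (S(N) = (-√N)/N = -1/√N)
(191 + S(-24))*(I(M) + Z) = (191 - 1/√(-24))*(30 + 4716) = (191 - (-1)*I*√6/12)*4746 = (191 + I*√6/12)*4746 = 906486 + 791*I*√6/2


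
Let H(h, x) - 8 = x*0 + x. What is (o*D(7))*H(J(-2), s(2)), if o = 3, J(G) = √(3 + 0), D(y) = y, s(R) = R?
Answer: 210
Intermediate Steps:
J(G) = √3
H(h, x) = 8 + x (H(h, x) = 8 + (x*0 + x) = 8 + (0 + x) = 8 + x)
(o*D(7))*H(J(-2), s(2)) = (3*7)*(8 + 2) = 21*10 = 210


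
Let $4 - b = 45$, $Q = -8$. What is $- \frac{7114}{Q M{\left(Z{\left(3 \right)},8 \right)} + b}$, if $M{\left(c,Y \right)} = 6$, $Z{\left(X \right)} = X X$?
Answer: $\frac{7114}{89} \approx 79.933$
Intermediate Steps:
$Z{\left(X \right)} = X^{2}$
$b = -41$ ($b = 4 - 45 = -41$)
$- \frac{7114}{Q M{\left(Z{\left(3 \right)},8 \right)} + b} = - \frac{7114}{\left(-8\right) 6 - 41} = - \frac{7114}{-48 - 41} = - \frac{7114}{-89} = \left(-7114\right) \left(- \frac{1}{89}\right) = \frac{7114}{89}$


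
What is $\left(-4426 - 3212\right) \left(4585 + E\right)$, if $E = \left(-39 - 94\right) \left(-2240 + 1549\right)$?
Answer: $-736975344$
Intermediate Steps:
$E = 91903$ ($E = \left(-133\right) \left(-691\right) = 91903$)
$\left(-4426 - 3212\right) \left(4585 + E\right) = \left(-4426 - 3212\right) \left(4585 + 91903\right) = \left(-7638\right) 96488 = -736975344$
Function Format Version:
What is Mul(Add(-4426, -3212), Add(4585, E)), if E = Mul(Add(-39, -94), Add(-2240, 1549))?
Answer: -736975344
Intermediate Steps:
E = 91903 (E = Mul(-133, -691) = 91903)
Mul(Add(-4426, -3212), Add(4585, E)) = Mul(Add(-4426, -3212), Add(4585, 91903)) = Mul(-7638, 96488) = -736975344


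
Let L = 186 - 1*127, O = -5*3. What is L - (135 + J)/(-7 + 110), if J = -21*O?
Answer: 5627/103 ≈ 54.631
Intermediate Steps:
O = -15
J = 315 (J = -21*(-15) = 315)
L = 59 (L = 186 - 127 = 59)
L - (135 + J)/(-7 + 110) = 59 - (135 + 315)/(-7 + 110) = 59 - 450/103 = 5627/103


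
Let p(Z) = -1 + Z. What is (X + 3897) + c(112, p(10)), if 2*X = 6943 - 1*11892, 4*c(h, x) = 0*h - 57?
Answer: 5633/4 ≈ 1408.3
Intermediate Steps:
c(h, x) = -57/4 (c(h, x) = (0*h - 57)/4 = (0 - 57)/4 = (¼)*(-57) = -57/4)
X = -4949/2 (X = (6943 - 1*11892)/2 = (6943 - 11892)/2 = (½)*(-4949) = -4949/2 ≈ -2474.5)
(X + 3897) + c(112, p(10)) = (-4949/2 + 3897) - 57/4 = 2845/2 - 57/4 = 5633/4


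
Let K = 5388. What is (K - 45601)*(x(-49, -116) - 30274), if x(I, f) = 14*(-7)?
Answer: 1221349236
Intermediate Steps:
x(I, f) = -98
(K - 45601)*(x(-49, -116) - 30274) = (5388 - 45601)*(-98 - 30274) = -40213*(-30372) = 1221349236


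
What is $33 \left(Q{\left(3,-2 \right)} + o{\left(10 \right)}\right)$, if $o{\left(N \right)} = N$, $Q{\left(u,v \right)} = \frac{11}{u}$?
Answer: $451$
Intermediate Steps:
$33 \left(Q{\left(3,-2 \right)} + o{\left(10 \right)}\right) = 33 \left(\frac{11}{3} + 10\right) = 33 \cdot \frac{41}{3} = 451$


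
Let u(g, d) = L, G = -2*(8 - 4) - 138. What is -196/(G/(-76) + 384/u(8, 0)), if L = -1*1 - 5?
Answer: 1064/337 ≈ 3.1573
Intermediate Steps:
G = -146 (G = -2*4 - 138 = -8 - 138 = -146)
L = -6 (L = -1 - 5 = -6)
u(g, d) = -6
-196/(G/(-76) + 384/u(8, 0)) = -196/(-146/(-76) + 384/(-6)) = -196/(-146*(-1/76) + 384*(-⅙)) = -196/(73/38 - 64) = -196/(-2359/38) = -196*(-38/2359) = 1064/337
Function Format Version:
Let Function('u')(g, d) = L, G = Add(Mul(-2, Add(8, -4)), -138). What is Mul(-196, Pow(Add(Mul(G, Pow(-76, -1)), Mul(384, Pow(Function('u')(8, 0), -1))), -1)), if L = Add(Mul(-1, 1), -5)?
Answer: Rational(1064, 337) ≈ 3.1573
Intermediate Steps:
G = -146 (G = Add(Mul(-2, 4), -138) = Add(-8, -138) = -146)
L = -6 (L = Add(-1, -5) = -6)
Function('u')(g, d) = -6
Mul(-196, Pow(Add(Mul(G, Pow(-76, -1)), Mul(384, Pow(Function('u')(8, 0), -1))), -1)) = Mul(-196, Pow(Add(Mul(-146, Pow(-76, -1)), Mul(384, Pow(-6, -1))), -1)) = Mul(-196, Pow(Add(Mul(-146, Rational(-1, 76)), Mul(384, Rational(-1, 6))), -1)) = Mul(-196, Pow(Add(Rational(73, 38), -64), -1)) = Mul(-196, Pow(Rational(-2359, 38), -1)) = Mul(-196, Rational(-38, 2359)) = Rational(1064, 337)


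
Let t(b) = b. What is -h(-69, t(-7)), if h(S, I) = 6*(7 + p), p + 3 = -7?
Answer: 18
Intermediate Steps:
p = -10 (p = -3 - 7 = -10)
h(S, I) = -18 (h(S, I) = 6*(7 - 10) = 6*(-3) = -18)
-h(-69, t(-7)) = -1*(-18) = 18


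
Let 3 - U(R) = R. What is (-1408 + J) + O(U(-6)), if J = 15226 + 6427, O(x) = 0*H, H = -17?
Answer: 20245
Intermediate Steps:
U(R) = 3 - R
O(x) = 0 (O(x) = 0*(-17) = 0)
J = 21653
(-1408 + J) + O(U(-6)) = (-1408 + 21653) + 0 = 20245 + 0 = 20245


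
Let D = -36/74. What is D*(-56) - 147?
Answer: -4431/37 ≈ -119.76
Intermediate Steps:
D = -18/37 (D = -36*1/74 = -18/37 ≈ -0.48649)
D*(-56) - 147 = -18/37*(-56) - 147 = 1008/37 - 147 = -4431/37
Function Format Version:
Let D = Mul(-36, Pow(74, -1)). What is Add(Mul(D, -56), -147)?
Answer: Rational(-4431, 37) ≈ -119.76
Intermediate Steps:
D = Rational(-18, 37) (D = Mul(-36, Rational(1, 74)) = Rational(-18, 37) ≈ -0.48649)
Add(Mul(D, -56), -147) = Add(Mul(Rational(-18, 37), -56), -147) = Add(Rational(1008, 37), -147) = Rational(-4431, 37)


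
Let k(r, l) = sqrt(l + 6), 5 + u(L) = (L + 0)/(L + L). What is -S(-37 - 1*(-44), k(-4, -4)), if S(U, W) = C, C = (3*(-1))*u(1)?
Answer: -27/2 ≈ -13.500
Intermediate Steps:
u(L) = -9/2 (u(L) = -5 + (L + 0)/(L + L) = -5 + L/((2*L)) = -5 + L*(1/(2*L)) = -5 + 1/2 = -9/2)
k(r, l) = sqrt(6 + l)
C = 27/2 (C = (3*(-1))*(-9/2) = -3*(-9/2) = 27/2 ≈ 13.500)
S(U, W) = 27/2
-S(-37 - 1*(-44), k(-4, -4)) = -1*27/2 = -27/2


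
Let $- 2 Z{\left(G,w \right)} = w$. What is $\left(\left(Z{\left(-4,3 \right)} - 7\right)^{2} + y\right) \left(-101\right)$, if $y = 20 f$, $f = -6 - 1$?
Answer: $\frac{27371}{4} \approx 6842.8$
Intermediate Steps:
$Z{\left(G,w \right)} = - \frac{w}{2}$
$f = -7$
$y = -140$ ($y = 20 \left(-7\right) = -140$)
$\left(\left(Z{\left(-4,3 \right)} - 7\right)^{2} + y\right) \left(-101\right) = \left(\left(\left(- \frac{1}{2}\right) 3 - 7\right)^{2} - 140\right) \left(-101\right) = \left(\left(- \frac{3}{2} - 7\right)^{2} - 140\right) \left(-101\right) = \left(\left(- \frac{17}{2}\right)^{2} - 140\right) \left(-101\right) = \left(\frac{289}{4} - 140\right) \left(-101\right) = \left(- \frac{271}{4}\right) \left(-101\right) = \frac{27371}{4}$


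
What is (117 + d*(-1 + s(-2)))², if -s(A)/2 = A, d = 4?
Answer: 16641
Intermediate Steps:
s(A) = -2*A
(117 + d*(-1 + s(-2)))² = (117 + 4*(-1 - 2*(-2)))² = (117 + 4*(-1 + 4))² = (117 + 4*3)² = (117 + 12)² = 129² = 16641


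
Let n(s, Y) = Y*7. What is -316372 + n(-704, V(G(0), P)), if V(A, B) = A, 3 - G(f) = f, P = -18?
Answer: -316351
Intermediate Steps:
G(f) = 3 - f
n(s, Y) = 7*Y
-316372 + n(-704, V(G(0), P)) = -316372 + 7*(3 - 1*0) = -316372 + 7*(3 + 0) = -316372 + 7*3 = -316372 + 21 = -316351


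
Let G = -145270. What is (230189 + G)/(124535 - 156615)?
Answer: -84919/32080 ≈ -2.6471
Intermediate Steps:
(230189 + G)/(124535 - 156615) = (230189 - 145270)/(124535 - 156615) = 84919/(-32080) = 84919*(-1/32080) = -84919/32080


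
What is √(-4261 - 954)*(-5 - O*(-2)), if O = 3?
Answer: I*√5215 ≈ 72.215*I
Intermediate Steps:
√(-4261 - 954)*(-5 - O*(-2)) = √(-4261 - 954)*(-5 - 3*(-2)) = √(-5215)*(-5 - 1*(-6)) = (I*√5215)*(-5 + 6) = (I*√5215)*1 = I*√5215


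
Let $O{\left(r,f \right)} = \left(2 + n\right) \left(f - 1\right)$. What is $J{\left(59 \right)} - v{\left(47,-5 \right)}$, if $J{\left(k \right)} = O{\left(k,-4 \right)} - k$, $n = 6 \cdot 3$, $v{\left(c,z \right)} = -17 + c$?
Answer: $-189$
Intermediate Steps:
$n = 18$
$O{\left(r,f \right)} = -20 + 20 f$ ($O{\left(r,f \right)} = \left(2 + 18\right) \left(f - 1\right) = 20 \left(-1 + f\right) = -20 + 20 f$)
$J{\left(k \right)} = -100 - k$ ($J{\left(k \right)} = \left(-20 + 20 \left(-4\right)\right) - k = \left(-20 - 80\right) - k = -100 - k$)
$J{\left(59 \right)} - v{\left(47,-5 \right)} = \left(-100 - 59\right) - \left(-17 + 47\right) = \left(-100 - 59\right) - 30 = -159 - 30 = -189$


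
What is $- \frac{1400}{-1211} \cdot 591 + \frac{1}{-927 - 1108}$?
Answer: $\frac{240536827}{352055} \approx 683.24$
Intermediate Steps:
$- \frac{1400}{-1211} \cdot 591 + \frac{1}{-927 - 1108} = \left(-1400\right) \left(- \frac{1}{1211}\right) 591 + \frac{1}{-2035} = \frac{200}{173} \cdot 591 - \frac{1}{2035} = \frac{118200}{173} - \frac{1}{2035} = \frac{240536827}{352055}$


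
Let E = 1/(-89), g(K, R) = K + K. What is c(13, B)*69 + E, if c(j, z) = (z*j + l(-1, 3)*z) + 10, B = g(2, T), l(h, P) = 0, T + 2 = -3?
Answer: 380741/89 ≈ 4278.0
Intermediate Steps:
T = -5 (T = -2 - 3 = -5)
g(K, R) = 2*K
E = -1/89 ≈ -0.011236
B = 4 (B = 2*2 = 4)
c(j, z) = 10 + j*z (c(j, z) = (z*j + 0*z) + 10 = (j*z + 0) + 10 = j*z + 10 = 10 + j*z)
c(13, B)*69 + E = (10 + 13*4)*69 - 1/89 = (10 + 52)*69 - 1/89 = 62*69 - 1/89 = 4278 - 1/89 = 380741/89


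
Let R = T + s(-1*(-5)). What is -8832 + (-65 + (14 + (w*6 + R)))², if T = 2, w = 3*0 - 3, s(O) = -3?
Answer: -3932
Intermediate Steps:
w = -3 (w = 0 - 3 = -3)
R = -1 (R = 2 - 3 = -1)
-8832 + (-65 + (14 + (w*6 + R)))² = -8832 + (-65 + (14 + (-3*6 - 1)))² = -8832 + (-65 + (14 + (-18 - 1)))² = -8832 + (-65 + (14 - 19))² = -8832 + (-65 - 5)² = -8832 + (-70)² = -8832 + 4900 = -3932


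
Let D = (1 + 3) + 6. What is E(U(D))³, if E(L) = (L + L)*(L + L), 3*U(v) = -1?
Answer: 64/729 ≈ 0.087791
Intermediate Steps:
D = 10 (D = 4 + 6 = 10)
U(v) = -⅓ (U(v) = (⅓)*(-1) = -⅓)
E(L) = 4*L² (E(L) = (2*L)*(2*L) = 4*L²)
E(U(D))³ = (4*(-⅓)²)³ = (4*(⅑))³ = (4/9)³ = 64/729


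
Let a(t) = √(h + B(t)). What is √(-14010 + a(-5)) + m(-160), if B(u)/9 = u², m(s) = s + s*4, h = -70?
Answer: -800 + I*√(14010 - √155) ≈ -800.0 + 118.31*I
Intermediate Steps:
m(s) = 5*s (m(s) = s + 4*s = 5*s)
B(u) = 9*u²
a(t) = √(-70 + 9*t²)
√(-14010 + a(-5)) + m(-160) = √(-14010 + √(-70 + 9*(-5)²)) + 5*(-160) = √(-14010 + √(-70 + 9*25)) - 800 = √(-14010 + √(-70 + 225)) - 800 = √(-14010 + √155) - 800 = -800 + √(-14010 + √155)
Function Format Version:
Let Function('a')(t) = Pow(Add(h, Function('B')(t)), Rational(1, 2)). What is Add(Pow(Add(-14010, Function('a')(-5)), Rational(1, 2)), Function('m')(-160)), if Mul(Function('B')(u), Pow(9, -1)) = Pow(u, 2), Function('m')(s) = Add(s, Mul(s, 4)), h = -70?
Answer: Add(-800, Mul(I, Pow(Add(14010, Mul(-1, Pow(155, Rational(1, 2)))), Rational(1, 2)))) ≈ Add(-800.00, Mul(118.31, I))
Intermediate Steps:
Function('m')(s) = Mul(5, s) (Function('m')(s) = Add(s, Mul(4, s)) = Mul(5, s))
Function('B')(u) = Mul(9, Pow(u, 2))
Function('a')(t) = Pow(Add(-70, Mul(9, Pow(t, 2))), Rational(1, 2))
Add(Pow(Add(-14010, Function('a')(-5)), Rational(1, 2)), Function('m')(-160)) = Add(Pow(Add(-14010, Pow(Add(-70, Mul(9, Pow(-5, 2))), Rational(1, 2))), Rational(1, 2)), Mul(5, -160)) = Add(Pow(Add(-14010, Pow(Add(-70, Mul(9, 25)), Rational(1, 2))), Rational(1, 2)), -800) = Add(Pow(Add(-14010, Pow(Add(-70, 225), Rational(1, 2))), Rational(1, 2)), -800) = Add(Pow(Add(-14010, Pow(155, Rational(1, 2))), Rational(1, 2)), -800) = Add(-800, Pow(Add(-14010, Pow(155, Rational(1, 2))), Rational(1, 2)))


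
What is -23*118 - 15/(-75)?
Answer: -13569/5 ≈ -2713.8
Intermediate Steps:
-23*118 - 15/(-75) = -2714 - 15*(-1/75) = -2714 + ⅕ = -13569/5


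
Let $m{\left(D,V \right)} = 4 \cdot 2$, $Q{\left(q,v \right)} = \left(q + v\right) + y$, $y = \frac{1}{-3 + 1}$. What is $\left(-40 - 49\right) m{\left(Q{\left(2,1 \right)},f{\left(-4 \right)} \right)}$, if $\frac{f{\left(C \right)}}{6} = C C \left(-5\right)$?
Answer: $-712$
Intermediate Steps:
$y = - \frac{1}{2}$ ($y = \frac{1}{-2} = - \frac{1}{2} \approx -0.5$)
$f{\left(C \right)} = - 30 C^{2}$ ($f{\left(C \right)} = 6 C C \left(-5\right) = 6 C^{2} \left(-5\right) = 6 \left(- 5 C^{2}\right) = - 30 C^{2}$)
$Q{\left(q,v \right)} = - \frac{1}{2} + q + v$ ($Q{\left(q,v \right)} = \left(q + v\right) - \frac{1}{2} = - \frac{1}{2} + q + v$)
$m{\left(D,V \right)} = 8$
$\left(-40 - 49\right) m{\left(Q{\left(2,1 \right)},f{\left(-4 \right)} \right)} = \left(-40 - 49\right) 8 = \left(-89\right) 8 = -712$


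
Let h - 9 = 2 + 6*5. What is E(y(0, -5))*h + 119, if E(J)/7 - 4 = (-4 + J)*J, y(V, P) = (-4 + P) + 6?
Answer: 7294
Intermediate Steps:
y(V, P) = 2 + P
E(J) = 28 + 7*J*(-4 + J) (E(J) = 28 + 7*((-4 + J)*J) = 28 + 7*(J*(-4 + J)) = 28 + 7*J*(-4 + J))
h = 41 (h = 9 + (2 + 6*5) = 9 + (2 + 30) = 9 + 32 = 41)
E(y(0, -5))*h + 119 = (28 - 28*(2 - 5) + 7*(2 - 5)²)*41 + 119 = (28 - 28*(-3) + 7*(-3)²)*41 + 119 = (28 + 84 + 7*9)*41 + 119 = (28 + 84 + 63)*41 + 119 = 175*41 + 119 = 7175 + 119 = 7294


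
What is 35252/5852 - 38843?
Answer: -8116928/209 ≈ -38837.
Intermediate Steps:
35252/5852 - 38843 = 35252*(1/5852) - 38843 = 1259/209 - 38843 = -8116928/209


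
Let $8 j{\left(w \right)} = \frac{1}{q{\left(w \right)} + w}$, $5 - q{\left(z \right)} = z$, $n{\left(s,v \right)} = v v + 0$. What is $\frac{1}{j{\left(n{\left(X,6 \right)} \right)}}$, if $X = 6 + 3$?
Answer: $40$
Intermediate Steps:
$X = 9$
$n{\left(s,v \right)} = v^{2}$ ($n{\left(s,v \right)} = v^{2} + 0 = v^{2}$)
$q{\left(z \right)} = 5 - z$
$j{\left(w \right)} = \frac{1}{40}$ ($j{\left(w \right)} = \frac{1}{8 \left(\left(5 - w\right) + w\right)} = \frac{1}{8 \cdot 5} = \frac{1}{8} \cdot \frac{1}{5} = \frac{1}{40}$)
$\frac{1}{j{\left(n{\left(X,6 \right)} \right)}} = \frac{1}{\frac{1}{40}} = 40$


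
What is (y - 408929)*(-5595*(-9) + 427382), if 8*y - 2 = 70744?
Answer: -764543063791/4 ≈ -1.9114e+11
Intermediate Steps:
y = 35373/4 (y = 1/4 + (1/8)*70744 = 1/4 + 8843 = 35373/4 ≈ 8843.3)
(y - 408929)*(-5595*(-9) + 427382) = (35373/4 - 408929)*(-5595*(-9) + 427382) = -1600343*(50355 + 427382)/4 = -1600343/4*477737 = -764543063791/4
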